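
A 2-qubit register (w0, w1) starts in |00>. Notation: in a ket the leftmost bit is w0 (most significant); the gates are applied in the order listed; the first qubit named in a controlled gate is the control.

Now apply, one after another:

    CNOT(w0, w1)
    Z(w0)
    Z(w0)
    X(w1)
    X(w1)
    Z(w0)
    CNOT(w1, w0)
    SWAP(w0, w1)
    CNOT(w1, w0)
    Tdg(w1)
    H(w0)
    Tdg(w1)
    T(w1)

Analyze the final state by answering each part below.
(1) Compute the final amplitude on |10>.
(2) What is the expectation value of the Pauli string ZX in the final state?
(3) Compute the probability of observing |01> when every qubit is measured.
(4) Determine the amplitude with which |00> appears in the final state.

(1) |10> carries amplitude sqrt(2)/2 in the final state. Key observation: gates 4-5 undo each other exactly, leaving only the rest of the circuit to track.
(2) In the final state, ZX has expectation 0.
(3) A full measurement returns |01> with probability 0.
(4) |00> carries amplitude sqrt(2)/2 in the final state.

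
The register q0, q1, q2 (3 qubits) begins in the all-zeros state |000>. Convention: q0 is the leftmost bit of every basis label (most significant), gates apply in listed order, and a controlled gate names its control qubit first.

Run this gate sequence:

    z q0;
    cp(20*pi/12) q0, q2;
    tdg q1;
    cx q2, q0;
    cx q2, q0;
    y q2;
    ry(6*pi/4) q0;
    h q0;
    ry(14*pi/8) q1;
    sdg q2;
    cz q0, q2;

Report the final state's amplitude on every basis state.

The final amplitudes are -sqrt(sqrt(2) + 2)/2 on |101>, sqrt(2 - sqrt(2))/2 on |111>, and 0 on every other basis state. Key observation: steps 4-5 multiply out to the identity, so the circuit reduces to the remaining gates.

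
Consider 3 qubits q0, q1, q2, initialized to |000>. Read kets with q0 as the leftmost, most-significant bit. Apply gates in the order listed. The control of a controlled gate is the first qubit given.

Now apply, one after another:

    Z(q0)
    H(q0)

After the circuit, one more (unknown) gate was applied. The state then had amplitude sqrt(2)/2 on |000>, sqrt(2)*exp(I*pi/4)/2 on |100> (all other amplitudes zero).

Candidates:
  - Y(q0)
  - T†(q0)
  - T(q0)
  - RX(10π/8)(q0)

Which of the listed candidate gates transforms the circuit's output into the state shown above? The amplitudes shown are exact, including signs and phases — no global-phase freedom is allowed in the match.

It was T(q0) that produced the state shown.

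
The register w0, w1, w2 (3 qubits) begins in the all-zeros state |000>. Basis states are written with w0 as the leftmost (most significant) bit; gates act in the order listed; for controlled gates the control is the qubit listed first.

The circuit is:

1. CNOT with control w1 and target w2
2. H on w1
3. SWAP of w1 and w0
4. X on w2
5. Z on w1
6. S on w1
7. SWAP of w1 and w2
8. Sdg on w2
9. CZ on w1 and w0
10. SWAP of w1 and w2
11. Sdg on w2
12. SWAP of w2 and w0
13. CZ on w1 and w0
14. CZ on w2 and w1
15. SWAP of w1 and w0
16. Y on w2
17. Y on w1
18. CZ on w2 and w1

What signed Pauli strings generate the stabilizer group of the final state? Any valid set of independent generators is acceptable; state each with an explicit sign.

The final state is stabilized by the group generated by +IIX, +ZII, +IZI; other independent generating sets are equally valid.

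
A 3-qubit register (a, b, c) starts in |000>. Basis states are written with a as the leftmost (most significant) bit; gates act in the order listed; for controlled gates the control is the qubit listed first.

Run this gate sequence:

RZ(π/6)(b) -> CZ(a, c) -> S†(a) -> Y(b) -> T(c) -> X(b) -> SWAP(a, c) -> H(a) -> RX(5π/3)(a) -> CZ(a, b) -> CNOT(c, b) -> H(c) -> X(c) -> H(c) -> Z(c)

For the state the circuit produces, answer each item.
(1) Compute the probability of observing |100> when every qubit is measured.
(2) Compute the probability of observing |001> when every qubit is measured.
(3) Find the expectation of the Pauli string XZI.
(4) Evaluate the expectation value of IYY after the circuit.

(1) A full measurement returns |100> with probability 1/2.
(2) Outcome |001> occurs with probability 0.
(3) In the final state, XZI has expectation 1.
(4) The expectation value of IYY is 0.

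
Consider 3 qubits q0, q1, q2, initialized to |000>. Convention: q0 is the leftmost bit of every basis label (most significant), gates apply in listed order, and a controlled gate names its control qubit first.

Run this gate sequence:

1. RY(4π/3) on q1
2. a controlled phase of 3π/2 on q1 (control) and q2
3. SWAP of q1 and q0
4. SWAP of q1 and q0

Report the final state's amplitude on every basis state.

The final amplitudes are -1/2 on |000>, sqrt(3)/2 on |010>, and 0 on every other basis state. Key observation: steps 3-4 multiply out to the identity, so the circuit reduces to the remaining gates.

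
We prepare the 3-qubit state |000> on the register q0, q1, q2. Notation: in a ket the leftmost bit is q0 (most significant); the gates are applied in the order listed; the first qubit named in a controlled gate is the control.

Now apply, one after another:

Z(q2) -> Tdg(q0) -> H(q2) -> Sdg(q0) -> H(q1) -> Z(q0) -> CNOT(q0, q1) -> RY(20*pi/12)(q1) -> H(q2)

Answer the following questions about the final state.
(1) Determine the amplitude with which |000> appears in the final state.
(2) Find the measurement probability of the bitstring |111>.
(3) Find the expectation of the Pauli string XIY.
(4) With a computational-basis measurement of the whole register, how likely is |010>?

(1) The amplitude on |000> is -sqrt(6)/4 - sqrt(2)/4.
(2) Outcome |111> occurs with probability 0.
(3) The expectation value of XIY is 0.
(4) Outcome |010> occurs with probability 1/2 - sqrt(3)/4.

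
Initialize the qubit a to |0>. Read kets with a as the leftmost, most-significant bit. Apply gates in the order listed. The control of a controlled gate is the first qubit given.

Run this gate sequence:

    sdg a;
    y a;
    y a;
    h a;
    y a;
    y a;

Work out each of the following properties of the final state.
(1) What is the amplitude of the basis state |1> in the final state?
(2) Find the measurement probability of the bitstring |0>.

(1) The amplitude on |1> is sqrt(2)/2.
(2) Outcome |0> occurs with probability 1/2.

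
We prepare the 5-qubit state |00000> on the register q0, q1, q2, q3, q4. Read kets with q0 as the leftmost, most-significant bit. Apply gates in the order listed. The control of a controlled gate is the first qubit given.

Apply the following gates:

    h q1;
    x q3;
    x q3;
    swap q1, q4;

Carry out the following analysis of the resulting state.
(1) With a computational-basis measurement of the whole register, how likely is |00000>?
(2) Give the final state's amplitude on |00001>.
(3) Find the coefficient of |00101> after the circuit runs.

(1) Outcome |00000> occurs with probability 1/2. Key observation: the block from step 2 through step 3 cancels to the identity and can be dropped.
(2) |00001> carries amplitude sqrt(2)/2 in the final state.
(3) The amplitude on |00101> is 0.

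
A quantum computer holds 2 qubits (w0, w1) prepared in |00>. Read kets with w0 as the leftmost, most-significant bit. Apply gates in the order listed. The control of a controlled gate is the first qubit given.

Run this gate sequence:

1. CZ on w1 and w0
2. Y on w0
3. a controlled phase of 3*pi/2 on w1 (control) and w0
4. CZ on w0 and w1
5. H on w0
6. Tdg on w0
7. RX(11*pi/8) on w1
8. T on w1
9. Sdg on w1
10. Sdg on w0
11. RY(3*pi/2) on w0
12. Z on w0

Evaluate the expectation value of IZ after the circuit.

In the final state, IZ has expectation -sqrt(2 - sqrt(2))/2.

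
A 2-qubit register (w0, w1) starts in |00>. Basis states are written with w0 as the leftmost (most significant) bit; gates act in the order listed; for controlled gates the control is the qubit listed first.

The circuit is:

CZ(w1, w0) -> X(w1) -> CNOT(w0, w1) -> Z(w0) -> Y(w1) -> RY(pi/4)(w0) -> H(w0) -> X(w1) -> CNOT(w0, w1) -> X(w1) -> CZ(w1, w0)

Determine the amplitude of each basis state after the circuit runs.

After the circuit, the state carries amplitude -sqrt(2)*I*sqrt(sqrt(2) + 2)/4 - sqrt(2)*I*sqrt(2 - sqrt(2))/4 on |00>, 0 on |01>, 0 on |10>, -sqrt(2)*I*sqrt(2 - sqrt(2))/4 + sqrt(2)*I*sqrt(sqrt(2) + 2)/4 on |11>.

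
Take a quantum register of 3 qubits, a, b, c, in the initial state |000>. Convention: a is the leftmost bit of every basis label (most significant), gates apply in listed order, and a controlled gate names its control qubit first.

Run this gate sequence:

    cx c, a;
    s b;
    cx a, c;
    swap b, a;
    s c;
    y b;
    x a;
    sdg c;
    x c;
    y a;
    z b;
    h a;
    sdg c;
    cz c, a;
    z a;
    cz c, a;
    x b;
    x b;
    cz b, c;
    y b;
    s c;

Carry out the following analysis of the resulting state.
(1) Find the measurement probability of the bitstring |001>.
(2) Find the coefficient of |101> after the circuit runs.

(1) Outcome |001> occurs with probability 1/2.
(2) The final state's coefficient on |101> equals sqrt(2)*I/2.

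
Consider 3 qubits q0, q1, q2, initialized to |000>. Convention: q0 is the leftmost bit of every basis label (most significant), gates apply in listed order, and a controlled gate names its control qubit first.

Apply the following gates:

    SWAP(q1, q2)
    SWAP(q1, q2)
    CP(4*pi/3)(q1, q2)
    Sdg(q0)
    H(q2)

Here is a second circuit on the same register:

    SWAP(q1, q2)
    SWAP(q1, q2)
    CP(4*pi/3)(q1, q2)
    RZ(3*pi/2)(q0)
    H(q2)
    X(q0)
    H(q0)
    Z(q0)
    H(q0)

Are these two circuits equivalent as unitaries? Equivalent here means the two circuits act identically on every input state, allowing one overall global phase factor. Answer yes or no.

Yes — the two circuits implement the same unitary up to a global phase.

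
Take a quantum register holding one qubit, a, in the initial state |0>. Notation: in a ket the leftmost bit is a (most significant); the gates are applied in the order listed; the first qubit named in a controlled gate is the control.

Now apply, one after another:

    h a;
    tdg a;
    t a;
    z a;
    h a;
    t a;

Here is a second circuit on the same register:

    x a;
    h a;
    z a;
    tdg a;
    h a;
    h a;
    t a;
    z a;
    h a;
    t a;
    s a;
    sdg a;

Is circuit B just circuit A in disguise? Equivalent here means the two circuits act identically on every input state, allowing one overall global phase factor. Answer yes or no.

Yes: on every input state the two circuits agree up to one overall phase factor.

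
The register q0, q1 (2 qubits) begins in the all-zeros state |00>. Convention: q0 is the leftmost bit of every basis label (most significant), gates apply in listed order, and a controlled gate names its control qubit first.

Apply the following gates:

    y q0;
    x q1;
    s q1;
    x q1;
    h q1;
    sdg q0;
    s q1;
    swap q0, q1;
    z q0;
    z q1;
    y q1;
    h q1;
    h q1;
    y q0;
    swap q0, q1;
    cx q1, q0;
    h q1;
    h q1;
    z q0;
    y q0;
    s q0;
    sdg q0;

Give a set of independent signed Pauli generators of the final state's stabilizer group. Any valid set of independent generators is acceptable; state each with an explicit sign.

The final state is stabilized by the group generated by -XY, -ZZ; other independent generating sets are equally valid.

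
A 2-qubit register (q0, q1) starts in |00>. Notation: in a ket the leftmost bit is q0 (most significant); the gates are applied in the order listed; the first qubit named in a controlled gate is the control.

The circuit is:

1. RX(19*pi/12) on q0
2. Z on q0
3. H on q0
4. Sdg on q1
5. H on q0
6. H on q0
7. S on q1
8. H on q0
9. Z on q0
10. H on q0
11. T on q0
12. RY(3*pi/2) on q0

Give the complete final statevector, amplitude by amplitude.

The resulting statevector has amplitude sqrt(6 - 3*sqrt(2))/8 + sqrt(sqrt(2) + 2)/8 - sqrt(3*sqrt(2) + 6)*exp(3*I*pi/4)/8 - I*sqrt(2 - sqrt(2))/8 + sqrt(2 - sqrt(2))*exp(3*I*pi/4)/8 + sqrt(6 - 3*sqrt(2))*exp(I*pi/4)/8 + sqrt(sqrt(2) + 2)*exp(I*pi/4)/8 + I*sqrt(3*sqrt(2) + 6)/8 on |00>, 0 on |01>, -sqrt(sqrt(2) + 2)/8 - sqrt(6 - 3*sqrt(2))/8 - I*sqrt(3*sqrt(2) + 6)/8 - sqrt(3*sqrt(2) + 6)*exp(3*I*pi/4)/8 + sqrt(2 - sqrt(2))*exp(3*I*pi/4)/8 + I*sqrt(2 - sqrt(2))/8 + sqrt(6 - 3*sqrt(2))*exp(I*pi/4)/8 + sqrt(sqrt(2) + 2)*exp(I*pi/4)/8 on |10>, 0 on |11>. Key observation: steps 2-9 multiply out to the identity, so the circuit reduces to the remaining gates.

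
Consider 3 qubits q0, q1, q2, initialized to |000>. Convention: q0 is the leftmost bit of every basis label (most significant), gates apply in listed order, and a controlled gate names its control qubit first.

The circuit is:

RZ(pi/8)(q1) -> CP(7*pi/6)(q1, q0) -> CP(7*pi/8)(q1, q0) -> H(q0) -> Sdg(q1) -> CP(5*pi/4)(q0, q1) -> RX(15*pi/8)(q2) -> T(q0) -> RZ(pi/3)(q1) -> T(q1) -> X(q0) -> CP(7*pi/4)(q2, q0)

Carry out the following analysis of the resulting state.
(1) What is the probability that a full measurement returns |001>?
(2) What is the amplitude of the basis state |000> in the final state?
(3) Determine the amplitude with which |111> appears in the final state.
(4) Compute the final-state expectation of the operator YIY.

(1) Outcome |001> occurs with probability sin(pi/16)**2/2.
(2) The final state's coefficient on |000> equals -sqrt(2)*exp(I*pi/48)*cos(pi/16)/2.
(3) |111> carries amplitude 0 in the final state.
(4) The expectation value of YIY is (-2 - sqrt(2))*sqrt(2 - sqrt(2))/8.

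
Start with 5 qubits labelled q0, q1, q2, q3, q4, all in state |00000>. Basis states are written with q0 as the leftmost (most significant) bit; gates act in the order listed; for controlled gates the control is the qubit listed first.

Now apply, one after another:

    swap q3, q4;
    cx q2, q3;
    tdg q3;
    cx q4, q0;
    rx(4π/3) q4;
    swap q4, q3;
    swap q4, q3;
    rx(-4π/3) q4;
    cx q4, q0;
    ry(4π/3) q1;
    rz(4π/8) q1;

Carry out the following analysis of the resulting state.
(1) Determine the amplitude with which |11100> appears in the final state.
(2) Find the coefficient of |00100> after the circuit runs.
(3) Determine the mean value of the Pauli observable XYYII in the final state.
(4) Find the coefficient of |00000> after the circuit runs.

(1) The amplitude on |11100> is 0. Key observation: steps 4-9 multiply out to the identity, so the circuit reduces to the remaining gates.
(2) |00100> carries amplitude 0 in the final state.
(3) In the final state, XYYII has expectation 0.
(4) The amplitude on |00000> is exp(3*I*pi/4)/2.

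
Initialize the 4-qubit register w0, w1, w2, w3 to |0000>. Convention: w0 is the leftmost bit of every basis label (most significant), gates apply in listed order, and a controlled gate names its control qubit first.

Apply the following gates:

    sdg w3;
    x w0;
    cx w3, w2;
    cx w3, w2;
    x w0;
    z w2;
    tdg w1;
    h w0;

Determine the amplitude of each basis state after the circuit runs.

After the circuit, the state carries amplitude sqrt(2)/2 on |0000>, sqrt(2)/2 on |1000>, and 0 on every other basis state.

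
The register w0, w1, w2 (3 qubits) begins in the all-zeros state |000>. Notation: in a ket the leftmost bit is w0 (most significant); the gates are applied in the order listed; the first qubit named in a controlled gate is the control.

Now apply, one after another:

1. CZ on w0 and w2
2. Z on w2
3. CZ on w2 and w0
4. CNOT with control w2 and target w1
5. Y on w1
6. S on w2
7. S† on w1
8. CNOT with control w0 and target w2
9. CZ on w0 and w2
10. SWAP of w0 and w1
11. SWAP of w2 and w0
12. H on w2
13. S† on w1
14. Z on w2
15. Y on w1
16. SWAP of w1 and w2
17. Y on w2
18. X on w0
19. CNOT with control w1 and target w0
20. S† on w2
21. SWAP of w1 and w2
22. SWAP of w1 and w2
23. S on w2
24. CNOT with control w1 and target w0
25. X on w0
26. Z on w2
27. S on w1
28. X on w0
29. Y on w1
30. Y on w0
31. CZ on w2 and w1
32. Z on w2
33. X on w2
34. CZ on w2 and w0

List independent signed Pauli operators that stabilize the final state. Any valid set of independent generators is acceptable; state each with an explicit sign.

The final state is stabilized by the group generated by +IYI, +ZII, -IIZ; other independent generating sets are equally valid. Key observation: steps 18-25 multiply out to the identity, so the circuit reduces to the remaining gates.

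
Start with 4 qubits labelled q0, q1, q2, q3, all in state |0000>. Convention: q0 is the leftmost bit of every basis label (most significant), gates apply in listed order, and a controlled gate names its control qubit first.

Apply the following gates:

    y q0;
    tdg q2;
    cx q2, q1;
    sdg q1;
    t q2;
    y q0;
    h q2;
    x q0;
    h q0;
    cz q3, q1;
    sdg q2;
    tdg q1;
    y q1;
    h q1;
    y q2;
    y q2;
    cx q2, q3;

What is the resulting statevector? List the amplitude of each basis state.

After the circuit, the state carries amplitude sqrt(2)*I/4 on |0000>, 0 on |0001>, 0 on |0010>, sqrt(2)/4 on |0011>, -sqrt(2)*I/4 on |0100>, 0 on |0101>, 0 on |0110>, -sqrt(2)/4 on |0111>, -sqrt(2)*I/4 on |1000>, 0 on |1001>, 0 on |1010>, -sqrt(2)/4 on |1011>, sqrt(2)*I/4 on |1100>, 0 on |1101>, 0 on |1110>, sqrt(2)/4 on |1111>.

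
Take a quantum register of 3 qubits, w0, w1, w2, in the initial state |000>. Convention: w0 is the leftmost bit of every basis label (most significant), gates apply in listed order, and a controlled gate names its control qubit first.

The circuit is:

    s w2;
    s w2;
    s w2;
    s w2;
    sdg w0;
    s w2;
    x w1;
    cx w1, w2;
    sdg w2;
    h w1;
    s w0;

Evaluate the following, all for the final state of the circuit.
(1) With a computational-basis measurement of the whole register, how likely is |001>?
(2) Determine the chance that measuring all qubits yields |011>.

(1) The probability of measuring |001> is 1/2. Key observation: the block from step 1 through step 4 cancels to the identity and can be dropped.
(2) A full measurement returns |011> with probability 1/2.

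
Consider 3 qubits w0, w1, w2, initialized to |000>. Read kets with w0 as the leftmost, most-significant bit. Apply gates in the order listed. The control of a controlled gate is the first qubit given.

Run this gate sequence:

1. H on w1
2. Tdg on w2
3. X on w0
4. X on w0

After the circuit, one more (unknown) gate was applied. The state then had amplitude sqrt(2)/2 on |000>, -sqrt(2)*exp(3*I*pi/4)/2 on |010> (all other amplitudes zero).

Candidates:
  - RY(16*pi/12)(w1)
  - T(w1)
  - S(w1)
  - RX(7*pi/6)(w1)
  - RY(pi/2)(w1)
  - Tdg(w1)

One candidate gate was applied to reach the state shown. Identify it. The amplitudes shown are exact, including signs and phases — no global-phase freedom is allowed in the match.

The unique candidate consistent with the amplitudes is Tdg(w1). Key observation: steps 3-4 multiply out to the identity, so the circuit reduces to the remaining gates.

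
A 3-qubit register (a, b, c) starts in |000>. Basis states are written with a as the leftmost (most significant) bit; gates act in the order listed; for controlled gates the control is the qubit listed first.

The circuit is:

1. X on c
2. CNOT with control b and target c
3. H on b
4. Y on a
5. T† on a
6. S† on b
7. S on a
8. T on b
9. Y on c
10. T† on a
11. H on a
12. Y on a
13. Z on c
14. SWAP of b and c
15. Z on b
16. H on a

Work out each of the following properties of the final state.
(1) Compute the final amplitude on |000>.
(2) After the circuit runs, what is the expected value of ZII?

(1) The amplitude on |000> is sqrt(2)*I/2.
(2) The expectation value of ZII is 1.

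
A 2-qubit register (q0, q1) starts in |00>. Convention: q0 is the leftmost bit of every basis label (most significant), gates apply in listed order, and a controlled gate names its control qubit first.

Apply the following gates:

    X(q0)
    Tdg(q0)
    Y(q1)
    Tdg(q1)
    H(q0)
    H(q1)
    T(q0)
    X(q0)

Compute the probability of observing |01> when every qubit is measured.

Outcome |01> occurs with probability 1/4.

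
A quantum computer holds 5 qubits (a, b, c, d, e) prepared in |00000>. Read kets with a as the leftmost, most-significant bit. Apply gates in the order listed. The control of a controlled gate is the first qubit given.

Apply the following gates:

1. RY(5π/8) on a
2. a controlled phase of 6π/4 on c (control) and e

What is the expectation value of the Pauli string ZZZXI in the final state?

The observable ZZZXI averages to 0.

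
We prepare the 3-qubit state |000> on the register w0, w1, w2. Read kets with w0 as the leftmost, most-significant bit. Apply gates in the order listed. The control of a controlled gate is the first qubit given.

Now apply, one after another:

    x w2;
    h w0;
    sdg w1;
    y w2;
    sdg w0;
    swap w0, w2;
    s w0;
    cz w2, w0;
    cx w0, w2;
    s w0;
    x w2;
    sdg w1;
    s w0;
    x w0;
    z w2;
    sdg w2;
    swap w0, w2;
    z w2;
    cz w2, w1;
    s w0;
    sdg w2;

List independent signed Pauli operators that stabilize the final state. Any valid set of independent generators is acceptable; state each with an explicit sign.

One valid set of independent stabilizer generators is -YII, +IZI, -IIZ (any independent generating set of the same group is equally correct).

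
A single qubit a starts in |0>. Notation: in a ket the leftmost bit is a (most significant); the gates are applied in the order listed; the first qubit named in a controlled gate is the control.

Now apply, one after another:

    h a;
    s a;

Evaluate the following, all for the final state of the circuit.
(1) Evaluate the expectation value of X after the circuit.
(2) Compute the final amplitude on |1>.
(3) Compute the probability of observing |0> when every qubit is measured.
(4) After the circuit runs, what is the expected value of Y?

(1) In the final state, X has expectation 0.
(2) The final state's coefficient on |1> equals sqrt(2)*I/2.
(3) Outcome |0> occurs with probability 1/2.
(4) The expectation value of Y is 1.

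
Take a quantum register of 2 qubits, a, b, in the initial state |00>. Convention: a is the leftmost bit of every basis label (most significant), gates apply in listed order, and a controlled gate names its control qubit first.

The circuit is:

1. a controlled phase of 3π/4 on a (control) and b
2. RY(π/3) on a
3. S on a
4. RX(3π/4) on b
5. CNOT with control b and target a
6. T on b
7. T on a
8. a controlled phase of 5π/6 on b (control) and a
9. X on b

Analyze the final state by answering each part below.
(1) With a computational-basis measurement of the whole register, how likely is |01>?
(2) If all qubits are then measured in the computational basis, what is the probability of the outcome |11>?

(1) A full measurement returns |01> with probability 3/8 - 3*sqrt(2)/16.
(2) A full measurement returns |11> with probability 1/8 - sqrt(2)/16.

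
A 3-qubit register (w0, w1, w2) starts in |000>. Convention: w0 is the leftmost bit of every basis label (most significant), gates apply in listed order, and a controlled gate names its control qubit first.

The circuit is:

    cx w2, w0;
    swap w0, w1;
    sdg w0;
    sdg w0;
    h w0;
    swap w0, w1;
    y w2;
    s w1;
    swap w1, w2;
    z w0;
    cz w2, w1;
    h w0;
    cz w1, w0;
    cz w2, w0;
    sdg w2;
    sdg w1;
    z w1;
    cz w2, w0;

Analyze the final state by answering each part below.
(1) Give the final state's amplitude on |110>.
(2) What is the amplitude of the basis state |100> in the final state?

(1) |110> carries amplitude 1/2 in the final state.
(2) |100> carries amplitude 0 in the final state.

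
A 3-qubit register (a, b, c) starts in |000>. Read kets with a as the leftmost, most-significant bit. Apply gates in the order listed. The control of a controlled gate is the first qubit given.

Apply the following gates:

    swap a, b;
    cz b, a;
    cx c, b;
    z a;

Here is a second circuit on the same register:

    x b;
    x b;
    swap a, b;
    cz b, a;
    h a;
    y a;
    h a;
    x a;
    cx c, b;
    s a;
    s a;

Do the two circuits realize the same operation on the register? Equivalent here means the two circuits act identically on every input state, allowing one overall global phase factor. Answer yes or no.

No: there is an input state on which the two circuits produce genuinely different outputs (not merely differing by a phase).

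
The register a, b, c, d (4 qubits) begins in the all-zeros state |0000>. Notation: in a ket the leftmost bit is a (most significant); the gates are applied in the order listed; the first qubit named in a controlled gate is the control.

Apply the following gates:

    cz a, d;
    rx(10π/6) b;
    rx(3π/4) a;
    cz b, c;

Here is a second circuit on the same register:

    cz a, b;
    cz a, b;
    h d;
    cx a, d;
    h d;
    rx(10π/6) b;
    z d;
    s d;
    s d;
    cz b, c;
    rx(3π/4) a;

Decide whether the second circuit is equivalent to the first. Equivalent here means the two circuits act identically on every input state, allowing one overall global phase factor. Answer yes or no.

Yes — the two circuits implement the same unitary up to a global phase.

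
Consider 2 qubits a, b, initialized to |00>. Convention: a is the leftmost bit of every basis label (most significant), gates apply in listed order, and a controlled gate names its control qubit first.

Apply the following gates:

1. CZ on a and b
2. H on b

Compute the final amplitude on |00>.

|00> carries amplitude sqrt(2)/2 in the final state.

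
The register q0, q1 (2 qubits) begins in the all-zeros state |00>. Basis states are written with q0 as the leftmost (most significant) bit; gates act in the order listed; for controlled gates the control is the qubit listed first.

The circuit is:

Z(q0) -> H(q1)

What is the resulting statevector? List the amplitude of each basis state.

The resulting statevector has amplitude sqrt(2)/2 on |00>, sqrt(2)/2 on |01>, 0 on |10>, 0 on |11>.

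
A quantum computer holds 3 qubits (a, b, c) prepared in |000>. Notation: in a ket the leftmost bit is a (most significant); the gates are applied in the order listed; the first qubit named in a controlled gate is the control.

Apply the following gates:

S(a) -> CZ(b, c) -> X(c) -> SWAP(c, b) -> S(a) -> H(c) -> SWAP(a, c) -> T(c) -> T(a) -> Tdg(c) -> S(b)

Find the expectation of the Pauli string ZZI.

The expectation value of ZZI is 0.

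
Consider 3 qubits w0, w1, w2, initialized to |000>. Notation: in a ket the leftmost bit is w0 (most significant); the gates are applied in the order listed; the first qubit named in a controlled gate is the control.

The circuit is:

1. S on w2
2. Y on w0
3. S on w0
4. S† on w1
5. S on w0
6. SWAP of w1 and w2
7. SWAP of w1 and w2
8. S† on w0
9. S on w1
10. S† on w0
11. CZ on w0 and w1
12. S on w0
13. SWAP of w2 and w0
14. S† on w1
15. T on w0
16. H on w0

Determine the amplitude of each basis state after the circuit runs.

The resulting statevector has amplitude -sqrt(2)/2 on |001>, -sqrt(2)/2 on |101>, and 0 on every other basis state. Key observation: the block from step 3 through step 10 cancels to the identity and can be dropped.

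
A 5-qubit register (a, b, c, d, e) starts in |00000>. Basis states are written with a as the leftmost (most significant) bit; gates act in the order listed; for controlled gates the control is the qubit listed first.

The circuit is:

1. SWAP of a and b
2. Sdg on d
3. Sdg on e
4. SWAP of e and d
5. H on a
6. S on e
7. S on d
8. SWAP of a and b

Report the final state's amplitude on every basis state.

The final amplitudes are sqrt(2)/2 on |00000>, sqrt(2)/2 on |01000>, and 0 on every other basis state.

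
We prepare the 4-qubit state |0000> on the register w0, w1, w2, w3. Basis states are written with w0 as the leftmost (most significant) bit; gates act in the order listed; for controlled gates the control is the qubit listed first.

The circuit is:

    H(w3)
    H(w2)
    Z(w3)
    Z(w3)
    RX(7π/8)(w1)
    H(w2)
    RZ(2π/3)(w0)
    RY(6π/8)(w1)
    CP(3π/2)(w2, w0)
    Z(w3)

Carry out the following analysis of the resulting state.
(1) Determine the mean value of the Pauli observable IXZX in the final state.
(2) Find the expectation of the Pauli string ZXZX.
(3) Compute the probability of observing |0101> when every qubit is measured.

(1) In the final state, IXZX has expectation -2*sqrt(1/2 - sqrt(2)/4)*sqrt(sqrt(2)/4 + 1/2)*cos(7*pi/16)**2 + 2*sqrt(1/2 - sqrt(2)/4)*sqrt(sqrt(2)/4 + 1/2)*sin(7*pi/16)**2.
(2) The observable ZXZX averages to -2*sqrt(1/2 - sqrt(2)/4)*sqrt(sqrt(2)/4 + 1/2)*cos(7*pi/16)**2 + 2*sqrt(1/2 - sqrt(2)/4)*sqrt(sqrt(2)/4 + 1/2)*sin(7*pi/16)**2.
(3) A full measurement returns |0101> with probability 1/4 - sqrt(2*sqrt(2) + 4)/16.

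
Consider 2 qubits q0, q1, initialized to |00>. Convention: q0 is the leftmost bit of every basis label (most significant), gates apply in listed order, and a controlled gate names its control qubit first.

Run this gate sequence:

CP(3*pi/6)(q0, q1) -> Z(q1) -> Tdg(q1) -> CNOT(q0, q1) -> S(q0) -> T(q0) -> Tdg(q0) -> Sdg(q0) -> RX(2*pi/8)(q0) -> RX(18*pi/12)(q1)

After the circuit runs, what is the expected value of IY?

The expectation value of IY is 1. Key observation: the block from step 5 through step 8 cancels to the identity and can be dropped.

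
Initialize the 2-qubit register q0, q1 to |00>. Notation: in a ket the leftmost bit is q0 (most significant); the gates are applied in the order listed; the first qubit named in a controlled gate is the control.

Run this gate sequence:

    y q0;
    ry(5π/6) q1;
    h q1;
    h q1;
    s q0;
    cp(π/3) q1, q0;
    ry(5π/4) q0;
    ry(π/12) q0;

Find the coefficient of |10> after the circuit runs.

The final state's coefficient on |10> equals -sqrt(2)/8 + sqrt(6)/8. Key observation: steps 3-4 multiply out to the identity, so the circuit reduces to the remaining gates.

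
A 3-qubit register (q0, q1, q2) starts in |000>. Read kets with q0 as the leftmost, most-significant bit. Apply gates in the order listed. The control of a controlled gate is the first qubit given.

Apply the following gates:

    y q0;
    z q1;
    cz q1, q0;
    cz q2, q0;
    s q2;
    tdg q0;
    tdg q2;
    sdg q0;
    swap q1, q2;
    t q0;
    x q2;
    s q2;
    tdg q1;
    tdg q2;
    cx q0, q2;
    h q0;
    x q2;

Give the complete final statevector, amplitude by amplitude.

The final amplitudes are sqrt(2)*exp(I*pi/4)/2 on |001>, -sqrt(2)*exp(I*pi/4)/2 on |101>, and 0 on every other basis state.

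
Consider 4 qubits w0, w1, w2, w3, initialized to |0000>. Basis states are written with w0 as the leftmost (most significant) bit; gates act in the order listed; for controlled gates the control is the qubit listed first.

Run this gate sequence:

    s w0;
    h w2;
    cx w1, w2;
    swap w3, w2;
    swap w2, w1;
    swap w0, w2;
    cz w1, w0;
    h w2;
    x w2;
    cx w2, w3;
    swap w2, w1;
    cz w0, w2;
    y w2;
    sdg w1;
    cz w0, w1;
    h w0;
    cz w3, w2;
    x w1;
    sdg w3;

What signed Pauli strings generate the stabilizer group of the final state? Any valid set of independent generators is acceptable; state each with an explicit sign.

The stabilizer group can be generated by +XIII, +IYII, +IIIY, -IIZI, among other valid generating sets.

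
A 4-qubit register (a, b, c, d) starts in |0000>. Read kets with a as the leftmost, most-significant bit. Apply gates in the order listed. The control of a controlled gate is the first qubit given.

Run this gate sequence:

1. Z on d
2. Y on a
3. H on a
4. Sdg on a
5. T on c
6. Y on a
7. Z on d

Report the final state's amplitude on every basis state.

After the circuit, the state carries amplitude sqrt(2)*I/2 on |0000>, -sqrt(2)/2 on |1000>, and 0 on every other basis state.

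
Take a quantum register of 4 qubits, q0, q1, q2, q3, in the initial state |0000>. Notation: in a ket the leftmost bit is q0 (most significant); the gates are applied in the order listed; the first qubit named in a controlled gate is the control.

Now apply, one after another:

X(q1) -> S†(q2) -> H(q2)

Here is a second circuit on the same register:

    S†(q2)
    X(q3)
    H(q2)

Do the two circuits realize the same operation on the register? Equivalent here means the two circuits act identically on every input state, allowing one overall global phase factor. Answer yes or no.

No — the two circuits implement different unitaries, even allowing a global phase.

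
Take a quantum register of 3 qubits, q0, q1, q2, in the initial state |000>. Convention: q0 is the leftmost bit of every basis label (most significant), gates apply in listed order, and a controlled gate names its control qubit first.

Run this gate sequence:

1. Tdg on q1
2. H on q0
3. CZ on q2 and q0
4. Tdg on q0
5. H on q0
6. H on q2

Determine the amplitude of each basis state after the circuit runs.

After the circuit, the state carries amplitude sqrt(2)*(1 - exp(3*I*pi/4))/4 on |000>, sqrt(2)*(1 - exp(3*I*pi/4))/4 on |001>, 0 on |010>, 0 on |011>, sqrt(2)*(1 + exp(3*I*pi/4))/4 on |100>, sqrt(2)*(1 + exp(3*I*pi/4))/4 on |101>, 0 on |110>, 0 on |111>.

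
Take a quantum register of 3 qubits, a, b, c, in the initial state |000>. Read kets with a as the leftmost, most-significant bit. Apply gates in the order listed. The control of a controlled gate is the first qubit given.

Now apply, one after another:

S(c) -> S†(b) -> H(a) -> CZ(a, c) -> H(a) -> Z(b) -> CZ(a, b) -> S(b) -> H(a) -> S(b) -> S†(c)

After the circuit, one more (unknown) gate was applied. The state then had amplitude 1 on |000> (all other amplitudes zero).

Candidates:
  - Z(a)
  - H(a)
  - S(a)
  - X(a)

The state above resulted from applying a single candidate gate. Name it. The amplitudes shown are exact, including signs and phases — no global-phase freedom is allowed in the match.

The unique candidate consistent with the amplitudes is H(a).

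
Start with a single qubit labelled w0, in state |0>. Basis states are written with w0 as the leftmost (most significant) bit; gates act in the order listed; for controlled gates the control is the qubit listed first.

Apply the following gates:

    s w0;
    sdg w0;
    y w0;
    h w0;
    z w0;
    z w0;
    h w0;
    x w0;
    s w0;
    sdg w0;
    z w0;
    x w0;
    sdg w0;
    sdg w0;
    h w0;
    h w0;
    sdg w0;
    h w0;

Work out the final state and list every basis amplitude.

The resulting statevector has amplitude -sqrt(2)/2 on |0>, sqrt(2)/2 on |1>.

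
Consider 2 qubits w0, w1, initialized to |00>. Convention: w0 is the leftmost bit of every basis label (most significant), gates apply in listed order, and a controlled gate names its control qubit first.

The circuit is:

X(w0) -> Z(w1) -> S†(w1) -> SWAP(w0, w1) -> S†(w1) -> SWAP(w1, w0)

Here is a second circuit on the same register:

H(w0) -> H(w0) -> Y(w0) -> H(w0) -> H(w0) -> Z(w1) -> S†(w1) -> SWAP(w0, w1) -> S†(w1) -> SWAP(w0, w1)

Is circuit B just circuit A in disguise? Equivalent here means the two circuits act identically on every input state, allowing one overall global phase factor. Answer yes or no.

No — the two circuits implement different unitaries, even allowing a global phase.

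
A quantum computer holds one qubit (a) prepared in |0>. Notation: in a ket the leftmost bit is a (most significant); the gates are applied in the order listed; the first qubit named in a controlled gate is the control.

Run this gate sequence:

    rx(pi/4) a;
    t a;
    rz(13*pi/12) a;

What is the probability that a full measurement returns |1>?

A full measurement returns |1> with probability 1/2 - sqrt(2)/4.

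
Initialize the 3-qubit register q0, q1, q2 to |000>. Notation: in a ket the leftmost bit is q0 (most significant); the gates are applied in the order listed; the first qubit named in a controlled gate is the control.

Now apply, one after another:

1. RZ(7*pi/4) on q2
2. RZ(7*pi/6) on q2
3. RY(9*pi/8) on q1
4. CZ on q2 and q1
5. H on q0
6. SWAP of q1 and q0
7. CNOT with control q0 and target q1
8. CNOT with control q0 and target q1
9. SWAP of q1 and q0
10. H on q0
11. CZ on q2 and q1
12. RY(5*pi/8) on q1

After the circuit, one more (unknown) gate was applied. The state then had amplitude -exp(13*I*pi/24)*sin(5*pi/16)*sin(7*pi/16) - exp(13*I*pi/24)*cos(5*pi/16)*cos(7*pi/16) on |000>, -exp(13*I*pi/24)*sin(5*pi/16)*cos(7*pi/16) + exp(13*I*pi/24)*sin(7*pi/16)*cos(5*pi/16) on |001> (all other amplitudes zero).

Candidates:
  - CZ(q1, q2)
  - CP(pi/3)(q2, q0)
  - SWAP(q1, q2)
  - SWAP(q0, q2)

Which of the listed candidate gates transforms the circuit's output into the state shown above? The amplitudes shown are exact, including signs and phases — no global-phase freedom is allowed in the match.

It was SWAP(q1, q2) that produced the state shown. Key observation: gates 4-11 undo each other exactly, leaving only the rest of the circuit to track.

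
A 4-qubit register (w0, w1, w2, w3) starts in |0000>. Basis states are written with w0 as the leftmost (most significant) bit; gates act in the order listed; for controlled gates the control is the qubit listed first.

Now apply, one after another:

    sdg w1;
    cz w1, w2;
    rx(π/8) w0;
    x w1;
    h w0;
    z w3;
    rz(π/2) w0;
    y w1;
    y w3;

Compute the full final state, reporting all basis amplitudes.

The resulting statevector has amplitude -sqrt(2)*exp(11*I*pi/16)/2 on |0001>, sqrt(2)*exp(5*I*pi/16)/2 on |1001>, and 0 on every other basis state.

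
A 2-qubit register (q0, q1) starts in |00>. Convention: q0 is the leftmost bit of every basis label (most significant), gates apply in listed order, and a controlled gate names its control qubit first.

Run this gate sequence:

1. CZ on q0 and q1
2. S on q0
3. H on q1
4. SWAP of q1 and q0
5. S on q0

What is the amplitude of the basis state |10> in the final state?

The final state's coefficient on |10> equals sqrt(2)*I/2.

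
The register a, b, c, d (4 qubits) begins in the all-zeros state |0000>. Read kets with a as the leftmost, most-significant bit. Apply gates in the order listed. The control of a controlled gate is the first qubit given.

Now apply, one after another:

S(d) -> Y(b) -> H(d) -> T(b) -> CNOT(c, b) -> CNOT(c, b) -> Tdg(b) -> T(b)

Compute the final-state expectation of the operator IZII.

In the final state, IZII has expectation -1. Key observation: steps 4-7 multiply out to the identity, so the circuit reduces to the remaining gates.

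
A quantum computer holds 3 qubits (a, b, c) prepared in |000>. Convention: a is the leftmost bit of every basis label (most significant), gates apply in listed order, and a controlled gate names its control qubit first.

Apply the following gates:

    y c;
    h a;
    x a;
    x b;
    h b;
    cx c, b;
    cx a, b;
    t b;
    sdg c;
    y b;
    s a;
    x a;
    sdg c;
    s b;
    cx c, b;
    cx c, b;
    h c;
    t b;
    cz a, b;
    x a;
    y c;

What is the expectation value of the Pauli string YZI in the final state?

The expectation value of YZI is -1. Key observation: steps 15-16 multiply out to the identity, so the circuit reduces to the remaining gates.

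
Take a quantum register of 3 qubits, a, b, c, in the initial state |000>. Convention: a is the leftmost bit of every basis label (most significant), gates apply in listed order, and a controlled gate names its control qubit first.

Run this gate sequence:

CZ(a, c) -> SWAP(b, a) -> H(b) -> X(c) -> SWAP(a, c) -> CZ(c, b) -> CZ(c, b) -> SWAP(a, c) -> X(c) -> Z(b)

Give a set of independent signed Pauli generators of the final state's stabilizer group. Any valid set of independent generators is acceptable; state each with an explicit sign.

The final state is stabilized by the group generated by -IXI, +ZII, +IIZ; other independent generating sets are equally valid. Key observation: the block from step 4 through step 9 cancels to the identity and can be dropped.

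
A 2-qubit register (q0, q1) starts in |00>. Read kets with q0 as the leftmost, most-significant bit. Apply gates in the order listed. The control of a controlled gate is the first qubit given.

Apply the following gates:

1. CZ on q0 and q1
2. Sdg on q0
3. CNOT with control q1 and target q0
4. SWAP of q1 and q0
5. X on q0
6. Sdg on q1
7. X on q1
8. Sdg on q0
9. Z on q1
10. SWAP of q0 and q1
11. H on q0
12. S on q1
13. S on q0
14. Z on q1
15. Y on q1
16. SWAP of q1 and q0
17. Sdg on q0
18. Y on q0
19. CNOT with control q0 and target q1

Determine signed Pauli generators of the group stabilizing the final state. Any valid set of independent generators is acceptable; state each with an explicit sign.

One valid set of independent stabilizer generators is +IY, -ZI (any independent generating set of the same group is equally correct).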